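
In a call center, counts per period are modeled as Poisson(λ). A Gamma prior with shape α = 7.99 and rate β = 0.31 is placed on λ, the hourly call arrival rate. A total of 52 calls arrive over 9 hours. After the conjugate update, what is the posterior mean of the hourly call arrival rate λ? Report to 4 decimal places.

With a Gamma(shape α, rate β) prior, the Poisson likelihood is conjugate: the posterior is Gamma(α + ΣXᵢ, β + n).
Posterior: Gamma(α+S, β+n) = Gamma(7.99+52, 0.31+9) = Gamma(59.99, 9.31).
Posterior mean = α/β = 59.99/9.31 = 6.4436.

6.4436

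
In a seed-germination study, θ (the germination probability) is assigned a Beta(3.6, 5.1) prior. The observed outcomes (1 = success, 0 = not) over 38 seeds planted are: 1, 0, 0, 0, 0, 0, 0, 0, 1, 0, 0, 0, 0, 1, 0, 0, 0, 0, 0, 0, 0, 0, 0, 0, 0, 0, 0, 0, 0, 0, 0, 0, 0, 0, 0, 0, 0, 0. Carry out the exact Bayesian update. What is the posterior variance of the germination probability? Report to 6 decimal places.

The Beta prior is conjugate to a Binomial/Bernoulli likelihood; the update adds successes to α and failures to β.
Posterior: Beta(α+k, β+n−k) = Beta(3.6+3, 5.1+35) = Beta(6.6, 40.1).
Var = αβ/((α+β)²(α+β+1)) = 6.6·40.1/(46.7²·47.7) = 0.002544.

0.002544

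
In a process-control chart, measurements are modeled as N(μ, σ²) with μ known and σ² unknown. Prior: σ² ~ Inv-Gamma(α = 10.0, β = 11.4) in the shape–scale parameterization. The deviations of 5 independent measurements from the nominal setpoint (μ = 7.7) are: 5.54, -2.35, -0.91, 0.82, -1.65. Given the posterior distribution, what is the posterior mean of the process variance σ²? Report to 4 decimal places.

With known mean μ and an Inverse-Gamma(α, β) prior on σ², the Normal likelihood is conjugate: posterior is Inv-Gamma(α + n/2, β + Σ(xᵢ−μ)²/2).
Σ(xᵢ−μ)² = (5.54)² + (-2.35)² + (-0.91)² + (0.82)² + (-1.65)² = 40.4371.
Posterior: Inv-Gamma(10.0 + 5/2, 11.4 + 40.4371/2) = Inv-Gamma(12.50, 31.61855).
E[σ²|data] = β/(α−1) = 31.61855/11.50 = 2.7494.

2.7494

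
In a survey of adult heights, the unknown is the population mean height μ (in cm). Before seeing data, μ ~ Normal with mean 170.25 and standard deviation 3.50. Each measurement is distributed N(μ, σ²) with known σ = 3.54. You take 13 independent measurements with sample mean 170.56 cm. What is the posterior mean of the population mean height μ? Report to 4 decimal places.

For Normal data with known variance σ², a Normal(μ₀, σ₀²) prior on μ is conjugate. Posterior precision = 1/σ₀² + n/σ²; posterior mean is the precision-weighted average of μ₀ and x̄.
n·x̄ = 13·170.56 = 2217.28.
σ₀² = 3.50² = 12.25, σ² = 3.54² = 12.5316; σ² + n·σ₀² = 12.5316 + 13·12.25 = 171.7816.
Posterior mean = (μ₀/σ₀² + n·x̄/σ²)/(1/σ₀² + n/σ²) = (σ²·μ₀ + σ₀²·n·x̄)/(σ² + n·σ₀²) = (12.5316·170.25 + 12.25·2217.28)/171.7816 = 29295.1849/171.7816 = 170.5374.

170.5374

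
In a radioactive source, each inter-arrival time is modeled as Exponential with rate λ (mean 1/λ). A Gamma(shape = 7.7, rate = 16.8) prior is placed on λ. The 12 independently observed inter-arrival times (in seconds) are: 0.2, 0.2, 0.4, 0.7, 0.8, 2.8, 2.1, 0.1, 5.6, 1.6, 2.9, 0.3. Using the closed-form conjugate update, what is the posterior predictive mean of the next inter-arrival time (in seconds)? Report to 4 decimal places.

With a Gamma(shape α, rate β) prior on the exponential rate λ, the posterior after n observations with total T = Σxᵢ is Gamma(α+n, β+T).
Sum of observations T = 17.7 seconds; n = 12.
Posterior: Gamma(7.7+12, 16.8+17.7) = Gamma(19.7, 34.5).
The predictive distribution for the next observation is Lomax; its mean is β/(α−1) = 34.5/18.7 = 1.8449.

1.8449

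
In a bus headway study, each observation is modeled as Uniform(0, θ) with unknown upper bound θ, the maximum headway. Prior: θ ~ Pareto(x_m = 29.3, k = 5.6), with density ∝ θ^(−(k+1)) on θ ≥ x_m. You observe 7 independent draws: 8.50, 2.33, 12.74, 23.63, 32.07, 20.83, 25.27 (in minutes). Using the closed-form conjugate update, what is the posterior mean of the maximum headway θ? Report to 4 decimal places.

34.8347

A Pareto(scale x_m, shape k) prior on the upper bound θ of Uniform(0, θ) is conjugate: posterior is Pareto(max(x_m, max xᵢ), k + n).
Sample maximum = 32.07; prior scale x_m = 29.3 → posterior scale = max = 32.07.
Posterior shape = 5.6 + 7 = 12.6.
E[θ|data] = k·x_m/(k−1) = 12.6·32.07/11.6 = 34.8347.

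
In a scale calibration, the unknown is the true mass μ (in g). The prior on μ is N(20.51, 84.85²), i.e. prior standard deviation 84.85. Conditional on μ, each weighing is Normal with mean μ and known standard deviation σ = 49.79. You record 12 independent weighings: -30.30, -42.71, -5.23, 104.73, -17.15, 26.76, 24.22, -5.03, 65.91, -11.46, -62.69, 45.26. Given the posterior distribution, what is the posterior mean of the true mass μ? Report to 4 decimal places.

8.0500

For Normal data with known variance σ², a Normal(μ₀, σ₀²) prior on μ is conjugate. Posterior precision = 1/σ₀² + n/σ²; posterior mean is the precision-weighted average of μ₀ and x̄.
Σxᵢ = (-30.30) + (-42.71) + (-5.23) + 104.73 + (-17.15) + 26.76 + 24.22 + (-5.03) + 65.91 + (-11.46) + (-62.69) + 45.26 = 92.31, so n·x̄ = 92.31.
σ₀² = 84.85² = 7199.5225, σ² = 49.79² = 2479.0441; σ² + n·σ₀² = 2479.0441 + 12·7199.5225 = 88873.3141.
Posterior mean = (μ₀/σ₀² + n·x̄/σ²)/(1/σ₀² + n/σ²) = (σ²·μ₀ + σ₀²·n·x̄)/(σ² + n·σ₀²) = (2479.0441·20.51 + 7199.5225·92.31)/88873.3141 = 715433.116466/88873.3141 = 8.0500.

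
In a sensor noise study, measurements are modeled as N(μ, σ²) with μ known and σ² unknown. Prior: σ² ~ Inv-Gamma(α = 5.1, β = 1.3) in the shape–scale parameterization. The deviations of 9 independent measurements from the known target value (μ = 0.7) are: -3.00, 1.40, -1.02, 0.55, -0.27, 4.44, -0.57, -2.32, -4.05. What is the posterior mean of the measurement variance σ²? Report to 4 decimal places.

With known mean μ and an Inverse-Gamma(α, β) prior on σ², the Normal likelihood is conjugate: posterior is Inv-Gamma(α + n/2, β + Σ(xᵢ−μ)²/2).
Σ(xᵢ−μ)² = (-3.00)² + (1.40)² + (-1.02)² + (0.55)² + (-0.27)² + (4.44)² + (-0.57)² + (-2.32)² + (-4.05)² = 54.1992.
Posterior: Inv-Gamma(5.1 + 9/2, 1.3 + 54.1992/2) = Inv-Gamma(9.60, 28.39960).
E[σ²|data] = β/(α−1) = 28.39960/8.60 = 3.3023.

3.3023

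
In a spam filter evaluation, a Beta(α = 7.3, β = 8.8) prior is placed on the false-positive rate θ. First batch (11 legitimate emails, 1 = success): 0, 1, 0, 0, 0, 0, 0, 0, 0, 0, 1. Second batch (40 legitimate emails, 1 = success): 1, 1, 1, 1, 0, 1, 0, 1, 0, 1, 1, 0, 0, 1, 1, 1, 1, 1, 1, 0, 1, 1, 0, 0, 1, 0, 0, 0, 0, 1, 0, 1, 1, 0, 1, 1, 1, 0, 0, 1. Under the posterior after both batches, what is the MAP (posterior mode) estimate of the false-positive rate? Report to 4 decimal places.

The Beta prior is conjugate to a Binomial/Bernoulli likelihood; the update adds successes to α and failures to β.
After batch 1: Beta(7.3+2, 8.8+9) = Beta(9.3, 17.8).
After batch 2: Beta(9.3+24, 17.8+16) = Beta(33.3, 33.8).
Mode of Beta(a,b) for a,b>1 is (a−1)/(a+b−2) = 32.3/65.1 = 0.4962.

0.4962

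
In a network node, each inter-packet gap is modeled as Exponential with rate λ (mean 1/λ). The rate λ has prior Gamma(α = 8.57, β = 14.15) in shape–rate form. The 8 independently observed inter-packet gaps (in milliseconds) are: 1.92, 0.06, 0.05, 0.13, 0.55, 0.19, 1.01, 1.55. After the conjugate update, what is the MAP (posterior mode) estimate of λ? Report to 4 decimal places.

0.7940

With a Gamma(shape α, rate β) prior on the exponential rate λ, the posterior after n observations with total T = Σxᵢ is Gamma(α+n, β+T).
Sum of observations T = 5.46 milliseconds; n = 8.
Posterior: Gamma(8.57+8, 14.15+5.46) = Gamma(16.57, 19.61).
Mode = (α−1)/β = 0.7940.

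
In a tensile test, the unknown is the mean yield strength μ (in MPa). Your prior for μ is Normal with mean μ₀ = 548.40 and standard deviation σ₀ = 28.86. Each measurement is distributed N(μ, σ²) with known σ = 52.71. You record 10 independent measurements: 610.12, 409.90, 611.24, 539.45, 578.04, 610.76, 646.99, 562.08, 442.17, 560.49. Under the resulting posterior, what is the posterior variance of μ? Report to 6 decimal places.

208.338060

For Normal data with known variance σ², a Normal(μ₀, σ₀²) prior on μ is conjugate. Posterior precision = 1/σ₀² + n/σ²; posterior mean is the precision-weighted average of μ₀ and x̄.
σ₀² = 28.86² = 832.8996, σ² = 52.71² = 2778.3441; σ² + n·σ₀² = 2778.3441 + 10·832.8996 = 11107.3401.
Posterior precision = 1/σ₀² + n/σ² = 1/832.8996 + 10/2778.3441 = (σ² + n·σ₀²)/(σ₀²σ²) = 11107.3401/(832.8996·2778.3441); posterior variance σₙ² = σ₀²σ²/(σ² + n·σ₀²) = 832.8996·2778.3441/11107.3401 = 208.338060.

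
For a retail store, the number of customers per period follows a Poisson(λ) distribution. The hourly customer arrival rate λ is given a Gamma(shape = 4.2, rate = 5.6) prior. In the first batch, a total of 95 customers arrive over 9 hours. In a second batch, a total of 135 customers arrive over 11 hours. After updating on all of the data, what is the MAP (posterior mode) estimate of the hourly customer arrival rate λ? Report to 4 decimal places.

With a Gamma(shape α, rate β) prior, the Poisson likelihood is conjugate: the posterior is Gamma(α + ΣXᵢ, β + n).
After batch 1: Gamma(α+S, β+n) = Gamma(4.2+95, 5.6+9) = Gamma(99.2, 14.6).
After batch 2: Gamma(α+S, β+n) = Gamma(99.2+135, 14.6+11) = Gamma(234.2, 25.6).
Mode of Gamma(α,β) for α≥1 is (α−1)/β = 233.2/25.6 = 9.1094.

9.1094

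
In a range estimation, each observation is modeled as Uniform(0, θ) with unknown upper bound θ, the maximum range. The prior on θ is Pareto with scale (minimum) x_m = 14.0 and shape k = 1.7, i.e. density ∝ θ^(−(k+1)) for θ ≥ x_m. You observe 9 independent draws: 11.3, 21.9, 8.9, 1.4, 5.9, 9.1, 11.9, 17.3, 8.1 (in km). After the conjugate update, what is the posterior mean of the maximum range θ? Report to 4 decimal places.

24.1577

A Pareto(scale x_m, shape k) prior on the upper bound θ of Uniform(0, θ) is conjugate: posterior is Pareto(max(x_m, max xᵢ), k + n).
Sample maximum = 21.9; prior scale x_m = 14.0 → posterior scale = max = 21.9.
Posterior shape = 1.7 + 9 = 10.7.
E[θ|data] = k·x_m/(k−1) = 10.7·21.9/9.7 = 24.1577.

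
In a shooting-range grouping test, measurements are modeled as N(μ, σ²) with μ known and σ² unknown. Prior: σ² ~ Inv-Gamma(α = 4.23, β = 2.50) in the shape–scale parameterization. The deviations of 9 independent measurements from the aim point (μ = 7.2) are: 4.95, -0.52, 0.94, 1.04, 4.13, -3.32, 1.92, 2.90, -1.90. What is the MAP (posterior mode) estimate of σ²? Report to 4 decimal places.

3.8810

With known mean μ and an Inverse-Gamma(α, β) prior on σ², the Normal likelihood is conjugate: posterior is Inv-Gamma(α + n/2, β + Σ(xᵢ−μ)²/2).
Σ(xᵢ−μ)² = (4.95)² + (-0.52)² + (0.94)² + (1.04)² + (4.13)² + (-3.32)² + (1.92)² + (2.90)² + (-1.90)² = 70.5238.
Posterior: Inv-Gamma(4.23 + 9/2, 2.50 + 70.5238/2) = Inv-Gamma(8.73, 37.76190).
Mode = β/(α+1) = 37.76190/9.73 = 3.8810.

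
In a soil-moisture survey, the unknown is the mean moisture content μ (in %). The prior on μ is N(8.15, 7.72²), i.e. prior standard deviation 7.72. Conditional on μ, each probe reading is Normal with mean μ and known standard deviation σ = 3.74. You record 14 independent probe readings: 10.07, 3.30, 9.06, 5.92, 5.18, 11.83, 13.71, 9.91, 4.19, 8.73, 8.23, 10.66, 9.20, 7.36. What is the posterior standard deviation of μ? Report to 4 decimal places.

For Normal data with known variance σ², a Normal(μ₀, σ₀²) prior on μ is conjugate. Posterior precision = 1/σ₀² + n/σ²; posterior mean is the precision-weighted average of μ₀ and x̄.
σ₀² = 7.72² = 59.5984, σ² = 3.74² = 13.9876; σ² + n·σ₀² = 13.9876 + 14·59.5984 = 848.3652.
Posterior precision = 1/σ₀² + n/σ² = 1/59.5984 + 14/13.9876 = (σ² + n·σ₀²)/(σ₀²σ²) = 848.3652/(59.5984·13.9876); posterior variance σₙ² = σ₀²σ²/(σ² + n·σ₀²) = 59.5984·13.9876/848.3652 = 0.982641.
Posterior SD = √σₙ² = √(59.5984·13.9876/848.3652) = 0.9913.

0.9913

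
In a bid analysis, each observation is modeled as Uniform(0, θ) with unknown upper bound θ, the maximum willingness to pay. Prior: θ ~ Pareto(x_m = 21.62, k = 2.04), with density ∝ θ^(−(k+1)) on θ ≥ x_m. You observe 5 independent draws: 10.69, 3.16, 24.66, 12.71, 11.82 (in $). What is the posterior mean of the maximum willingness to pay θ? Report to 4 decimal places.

A Pareto(scale x_m, shape k) prior on the upper bound θ of Uniform(0, θ) is conjugate: posterior is Pareto(max(x_m, max xᵢ), k + n).
Sample maximum = 24.66; prior scale x_m = 21.62 → posterior scale = max = 24.66.
Posterior shape = 2.04 + 5 = 7.04.
E[θ|data] = k·x_m/(k−1) = 7.04·24.66/6.04 = 28.7428.

28.7428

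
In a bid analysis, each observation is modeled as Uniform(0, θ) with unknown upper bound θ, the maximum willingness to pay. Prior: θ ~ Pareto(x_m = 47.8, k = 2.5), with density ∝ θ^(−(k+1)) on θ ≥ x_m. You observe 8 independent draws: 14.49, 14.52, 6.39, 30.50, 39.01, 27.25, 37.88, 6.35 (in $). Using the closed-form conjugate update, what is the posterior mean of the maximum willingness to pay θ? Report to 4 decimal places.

A Pareto(scale x_m, shape k) prior on the upper bound θ of Uniform(0, θ) is conjugate: posterior is Pareto(max(x_m, max xᵢ), k + n).
Sample maximum = 39.01; prior scale x_m = 47.8 → posterior scale = max = 47.80.
Posterior shape = 2.5 + 8 = 10.5.
E[θ|data] = k·x_m/(k−1) = 10.5·47.80/9.5 = 52.8316.

52.8316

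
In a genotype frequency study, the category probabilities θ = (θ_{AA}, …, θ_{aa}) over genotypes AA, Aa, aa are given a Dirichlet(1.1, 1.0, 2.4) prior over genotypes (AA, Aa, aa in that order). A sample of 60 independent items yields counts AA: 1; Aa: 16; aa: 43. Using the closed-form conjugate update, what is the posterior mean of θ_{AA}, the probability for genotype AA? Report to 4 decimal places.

The Dirichlet prior is conjugate to the Multinomial likelihood: each posterior αⱼ = prior αⱼ + observed count nⱼ.
Posterior concentration: (2.1, 17.0, 45.4), total = 64.5.
E[θ_{AA}|data] = α_{AA}/Σα = 2.1/64.5 = 0.0326.

0.0326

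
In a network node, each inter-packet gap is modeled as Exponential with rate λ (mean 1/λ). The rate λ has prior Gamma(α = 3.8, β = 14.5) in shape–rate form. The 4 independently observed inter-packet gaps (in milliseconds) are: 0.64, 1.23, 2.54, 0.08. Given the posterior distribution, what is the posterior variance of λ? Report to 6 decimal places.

0.021629

With a Gamma(shape α, rate β) prior on the exponential rate λ, the posterior after n observations with total T = Σxᵢ is Gamma(α+n, β+T).
Sum of observations T = 4.49 milliseconds; n = 4.
Posterior: Gamma(3.8+4, 14.5+4.49) = Gamma(7.8, 18.99).
Var = α/β² = 0.021629.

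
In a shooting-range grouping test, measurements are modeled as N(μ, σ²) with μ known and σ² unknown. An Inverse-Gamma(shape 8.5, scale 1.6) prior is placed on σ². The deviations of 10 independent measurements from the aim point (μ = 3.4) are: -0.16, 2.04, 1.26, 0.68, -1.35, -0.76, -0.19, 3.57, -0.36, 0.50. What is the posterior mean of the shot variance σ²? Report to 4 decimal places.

0.9999

With known mean μ and an Inverse-Gamma(α, β) prior on σ², the Normal likelihood is conjugate: posterior is Inv-Gamma(α + n/2, β + Σ(xᵢ−μ)²/2).
Σ(xᵢ−μ)² = (-0.16)² + (2.04)² + (1.26)² + (0.68)² + (-1.35)² + (-0.76)² + (-0.19)² + (3.57)² + (-0.36)² + (0.50)² = 21.7979.
Posterior: Inv-Gamma(8.5 + 10/2, 1.6 + 21.7979/2) = Inv-Gamma(13.50, 12.49895).
E[σ²|data] = β/(α−1) = 12.49895/12.50 = 0.9999.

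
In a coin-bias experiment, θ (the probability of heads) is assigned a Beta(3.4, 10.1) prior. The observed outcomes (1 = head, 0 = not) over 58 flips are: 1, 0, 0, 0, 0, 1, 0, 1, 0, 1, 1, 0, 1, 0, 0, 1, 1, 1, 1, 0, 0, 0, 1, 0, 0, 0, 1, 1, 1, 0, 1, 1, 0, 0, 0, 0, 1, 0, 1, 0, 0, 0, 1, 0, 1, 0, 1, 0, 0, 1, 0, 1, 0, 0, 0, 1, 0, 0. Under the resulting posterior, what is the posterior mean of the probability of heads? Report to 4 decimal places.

The Beta prior is conjugate to a Binomial/Bernoulli likelihood; the update adds successes to α and failures to β.
Posterior: Beta(α+k, β+n−k) = Beta(3.4+24, 10.1+34) = Beta(27.4, 44.1).
Posterior mean = α/(α+β) = 27.4/71.5 = 0.3832.

0.3832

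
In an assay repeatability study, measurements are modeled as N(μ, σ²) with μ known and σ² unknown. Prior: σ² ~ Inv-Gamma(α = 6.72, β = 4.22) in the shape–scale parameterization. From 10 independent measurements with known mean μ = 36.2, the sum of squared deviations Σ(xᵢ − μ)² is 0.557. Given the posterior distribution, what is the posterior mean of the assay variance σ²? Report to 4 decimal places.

With known mean μ and an Inverse-Gamma(α, β) prior on σ², the Normal likelihood is conjugate: posterior is Inv-Gamma(α + n/2, β + Σ(xᵢ−μ)²/2).
Posterior: Inv-Gamma(6.72 + 10/2, 4.22 + 0.557/2) = Inv-Gamma(11.72, 4.4985).
E[σ²|data] = β/(α−1) = 4.4985/10.72 = 0.4196.

0.4196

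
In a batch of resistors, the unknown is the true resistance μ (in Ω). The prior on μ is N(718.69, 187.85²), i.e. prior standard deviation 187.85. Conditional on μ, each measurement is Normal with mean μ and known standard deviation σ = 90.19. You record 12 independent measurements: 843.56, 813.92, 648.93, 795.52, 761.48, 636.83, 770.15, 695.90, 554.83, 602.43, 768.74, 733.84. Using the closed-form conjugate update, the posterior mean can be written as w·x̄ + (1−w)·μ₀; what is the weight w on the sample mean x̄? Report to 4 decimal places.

For Normal data with known variance σ², a Normal(μ₀, σ₀²) prior on μ is conjugate. Posterior precision = 1/σ₀² + n/σ²; posterior mean is the precision-weighted average of μ₀ and x̄.
σ₀² = 187.85² = 35287.6225, σ² = 90.19² = 8134.2361. Prior precision 1/σ₀² = 1/35287.6225; data precision n/σ² = 12/8134.2361.
w = (n/σ²)/(1/σ₀² + n/σ²) = n·σ₀²/(σ² + n·σ₀²) = 12·35287.6225/(8134.2361 + 12·35287.6225) = 423451.47/431585.7061 = 0.9812.

0.9812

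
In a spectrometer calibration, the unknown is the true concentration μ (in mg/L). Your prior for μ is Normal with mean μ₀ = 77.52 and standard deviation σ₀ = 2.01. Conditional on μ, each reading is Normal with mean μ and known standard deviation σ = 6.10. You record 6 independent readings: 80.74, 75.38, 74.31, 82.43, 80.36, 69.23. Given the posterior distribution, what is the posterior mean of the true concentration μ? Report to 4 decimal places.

77.3445

For Normal data with known variance σ², a Normal(μ₀, σ₀²) prior on μ is conjugate. Posterior precision = 1/σ₀² + n/σ²; posterior mean is the precision-weighted average of μ₀ and x̄.
Σxᵢ = 80.74 + 75.38 + 74.31 + 82.43 + 80.36 + 69.23 = 462.45, so n·x̄ = 462.45.
σ₀² = 2.01² = 4.0401, σ² = 6.10² = 37.21; σ² + n·σ₀² = 37.21 + 6·4.0401 = 61.4506.
Posterior mean = (μ₀/σ₀² + n·x̄/σ²)/(1/σ₀² + n/σ²) = (σ²·μ₀ + σ₀²·n·x̄)/(σ² + n·σ₀²) = (37.21·77.52 + 4.0401·462.45)/61.4506 = 4752.863445/61.4506 = 77.3445.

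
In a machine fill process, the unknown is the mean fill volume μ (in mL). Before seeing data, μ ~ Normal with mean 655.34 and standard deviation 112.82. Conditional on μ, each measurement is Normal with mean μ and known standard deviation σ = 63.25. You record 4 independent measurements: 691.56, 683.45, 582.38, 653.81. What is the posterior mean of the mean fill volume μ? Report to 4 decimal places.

652.9850

For Normal data with known variance σ², a Normal(μ₀, σ₀²) prior on μ is conjugate. Posterior precision = 1/σ₀² + n/σ²; posterior mean is the precision-weighted average of μ₀ and x̄.
Σxᵢ = 691.56 + 683.45 + 582.38 + 653.81 = 2611.2, so n·x̄ = 2611.2.
σ₀² = 112.82² = 12728.3524, σ² = 63.25² = 4000.5625; σ² + n·σ₀² = 4000.5625 + 4·12728.3524 = 54913.9721.
Posterior mean = (μ₀/σ₀² + n·x̄/σ²)/(1/σ₀² + n/σ²) = (σ²·μ₀ + σ₀²·n·x̄)/(σ² + n·σ₀²) = (4000.5625·655.34 + 12728.3524·2611.2)/54913.9721 = 35858002.41563/54913.9721 = 652.9850.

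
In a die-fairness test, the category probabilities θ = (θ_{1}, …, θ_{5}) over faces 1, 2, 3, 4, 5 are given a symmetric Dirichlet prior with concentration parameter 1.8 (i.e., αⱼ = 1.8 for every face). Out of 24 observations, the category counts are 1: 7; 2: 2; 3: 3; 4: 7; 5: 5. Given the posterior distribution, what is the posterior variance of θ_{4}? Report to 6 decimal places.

The Dirichlet prior is conjugate to the Multinomial likelihood: each posterior αⱼ = prior αⱼ + observed count nⱼ.
Posterior concentration: (8.8, 3.8, 4.8, 8.8, 6.8), total = 33.0.
Var[θ_j] = α_j(Σα−α_j)/((Σα)²(Σα+1)) = 8.8·24.2/(33.0²·34.0) = 0.005752.

0.005752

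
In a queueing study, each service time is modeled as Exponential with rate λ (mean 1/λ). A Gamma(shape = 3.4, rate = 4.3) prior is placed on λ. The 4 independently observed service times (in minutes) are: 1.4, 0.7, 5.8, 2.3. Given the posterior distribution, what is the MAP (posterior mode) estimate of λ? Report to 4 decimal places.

0.4414

With a Gamma(shape α, rate β) prior on the exponential rate λ, the posterior after n observations with total T = Σxᵢ is Gamma(α+n, β+T).
Sum of observations T = 10.2 minutes; n = 4.
Posterior: Gamma(3.4+4, 4.3+10.2) = Gamma(7.4, 14.5).
Mode = (α−1)/β = 0.4414.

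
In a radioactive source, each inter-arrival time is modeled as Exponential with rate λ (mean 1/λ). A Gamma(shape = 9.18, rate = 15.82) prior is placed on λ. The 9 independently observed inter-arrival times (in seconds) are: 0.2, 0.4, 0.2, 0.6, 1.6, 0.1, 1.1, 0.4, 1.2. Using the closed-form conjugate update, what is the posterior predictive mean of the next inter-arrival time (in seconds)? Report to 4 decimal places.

1.2584

With a Gamma(shape α, rate β) prior on the exponential rate λ, the posterior after n observations with total T = Σxᵢ is Gamma(α+n, β+T).
Sum of observations T = 5.8 seconds; n = 9.
Posterior: Gamma(9.18+9, 15.82+5.8) = Gamma(18.18, 21.62).
The predictive distribution for the next observation is Lomax; its mean is β/(α−1) = 21.62/17.18 = 1.2584.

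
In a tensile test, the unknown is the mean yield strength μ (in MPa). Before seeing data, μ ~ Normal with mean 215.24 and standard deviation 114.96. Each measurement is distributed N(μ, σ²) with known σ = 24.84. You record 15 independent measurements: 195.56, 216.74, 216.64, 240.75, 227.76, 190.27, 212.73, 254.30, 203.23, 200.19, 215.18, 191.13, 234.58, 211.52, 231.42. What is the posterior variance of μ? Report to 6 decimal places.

For Normal data with known variance σ², a Normal(μ₀, σ₀²) prior on μ is conjugate. Posterior precision = 1/σ₀² + n/σ²; posterior mean is the precision-weighted average of μ₀ and x̄.
σ₀² = 114.96² = 13215.8016, σ² = 24.84² = 617.0256; σ² + n·σ₀² = 617.0256 + 15·13215.8016 = 198854.0496.
Posterior precision = 1/σ₀² + n/σ² = 1/13215.8016 + 15/617.0256 = (σ² + n·σ₀²)/(σ₀²σ²) = 198854.0496/(13215.8016·617.0256); posterior variance σₙ² = σ₀²σ²/(σ² + n·σ₀²) = 13215.8016·617.0256/198854.0496 = 41.007402.

41.007402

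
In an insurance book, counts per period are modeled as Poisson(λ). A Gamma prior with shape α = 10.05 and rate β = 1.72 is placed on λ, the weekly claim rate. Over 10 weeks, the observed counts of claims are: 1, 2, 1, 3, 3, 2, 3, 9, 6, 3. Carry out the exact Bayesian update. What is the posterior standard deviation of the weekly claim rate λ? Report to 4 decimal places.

With a Gamma(shape α, rate β) prior, the Poisson likelihood is conjugate: the posterior is Gamma(α + ΣXᵢ, β + n).
Sum of counts S = 33 over n = 10 weeks.
Posterior: Gamma(α+S, β+n) = Gamma(10.05+33, 1.72+10) = Gamma(43.05, 11.72).
SD = √α/β = √43.05/11.72 = 0.5598.

0.5598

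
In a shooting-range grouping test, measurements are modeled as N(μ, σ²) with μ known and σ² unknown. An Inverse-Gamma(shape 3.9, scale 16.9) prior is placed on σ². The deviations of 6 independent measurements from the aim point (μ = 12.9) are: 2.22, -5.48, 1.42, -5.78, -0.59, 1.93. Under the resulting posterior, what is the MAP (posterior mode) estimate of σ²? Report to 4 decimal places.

With known mean μ and an Inverse-Gamma(α, β) prior on σ², the Normal likelihood is conjugate: posterior is Inv-Gamma(α + n/2, β + Σ(xᵢ−μ)²/2).
Σ(xᵢ−μ)² = (2.22)² + (-5.48)² + (1.42)² + (-5.78)² + (-0.59)² + (1.93)² = 74.4566.
Posterior: Inv-Gamma(3.9 + 6/2, 16.9 + 74.4566/2) = Inv-Gamma(6.90, 54.12830).
Mode = β/(α+1) = 54.12830/7.90 = 6.8517.

6.8517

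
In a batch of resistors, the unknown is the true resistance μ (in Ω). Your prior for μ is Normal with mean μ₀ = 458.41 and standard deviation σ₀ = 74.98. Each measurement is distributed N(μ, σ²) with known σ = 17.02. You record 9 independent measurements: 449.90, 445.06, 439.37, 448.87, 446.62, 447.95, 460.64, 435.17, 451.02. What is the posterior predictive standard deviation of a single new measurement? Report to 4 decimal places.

17.9355

For Normal data with known variance σ², a Normal(μ₀, σ₀²) prior on μ is conjugate. Posterior precision = 1/σ₀² + n/σ²; posterior mean is the precision-weighted average of μ₀ and x̄.
σ₀² = 74.98² = 5622.0004, σ² = 17.02² = 289.6804; σ² + n·σ₀² = 289.6804 + 9·5622.0004 = 50887.684.
Posterior precision = 1/σ₀² + n/σ² = 1/5622.0004 + 9/289.6804 = (σ² + n·σ₀²)/(σ₀²σ²) = 50887.684/(5622.0004·289.6804); posterior variance σₙ² = σ₀²σ²/(σ² + n·σ₀²) = 5622.0004·289.6804/50887.684 = 32.003487.
Predictive variance for one new observation = σₙ² + σ² = 5622.0004·289.6804/50887.684 + 289.6804 = σ²·(σ₀² + 50887.684)/50887.684 = 289.6804·56509.6844/50887.684 = 321.683887; SD = √(289.6804·56509.6844/50887.684) = 17.9355.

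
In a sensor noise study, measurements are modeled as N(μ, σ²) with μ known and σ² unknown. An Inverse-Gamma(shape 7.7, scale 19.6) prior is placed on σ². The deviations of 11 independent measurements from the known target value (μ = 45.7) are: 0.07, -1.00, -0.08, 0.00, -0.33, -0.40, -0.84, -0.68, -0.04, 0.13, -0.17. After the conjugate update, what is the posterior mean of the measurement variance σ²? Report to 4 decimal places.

With known mean μ and an Inverse-Gamma(α, β) prior on σ², the Normal likelihood is conjugate: posterior is Inv-Gamma(α + n/2, β + Σ(xᵢ−μ)²/2).
Σ(xᵢ−μ)² = (0.07)² + (-1.00)² + (-0.08)² + (0.00)² + (-0.33)² + (-0.40)² + (-0.84)² + (-0.68)² + (-0.04)² + (0.13)² + (-0.17)² = 2.4956.
Posterior: Inv-Gamma(7.7 + 11/2, 19.6 + 2.4956/2) = Inv-Gamma(13.20, 20.84780).
E[σ²|data] = β/(α−1) = 20.84780/12.20 = 1.7088.

1.7088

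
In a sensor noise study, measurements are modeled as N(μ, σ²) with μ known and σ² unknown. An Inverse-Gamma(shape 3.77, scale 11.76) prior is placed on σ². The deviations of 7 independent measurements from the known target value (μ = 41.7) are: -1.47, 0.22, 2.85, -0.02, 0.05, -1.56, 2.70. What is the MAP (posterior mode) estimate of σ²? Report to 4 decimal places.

2.6347

With known mean μ and an Inverse-Gamma(α, β) prior on σ², the Normal likelihood is conjugate: posterior is Inv-Gamma(α + n/2, β + Σ(xᵢ−μ)²/2).
Σ(xᵢ−μ)² = (-1.47)² + (0.22)² + (2.85)² + (-0.02)² + (0.05)² + (-1.56)² + (2.70)² = 20.0583.
Posterior: Inv-Gamma(3.77 + 7/2, 11.76 + 20.0583/2) = Inv-Gamma(7.27, 21.78915).
Mode = β/(α+1) = 21.78915/8.27 = 2.6347.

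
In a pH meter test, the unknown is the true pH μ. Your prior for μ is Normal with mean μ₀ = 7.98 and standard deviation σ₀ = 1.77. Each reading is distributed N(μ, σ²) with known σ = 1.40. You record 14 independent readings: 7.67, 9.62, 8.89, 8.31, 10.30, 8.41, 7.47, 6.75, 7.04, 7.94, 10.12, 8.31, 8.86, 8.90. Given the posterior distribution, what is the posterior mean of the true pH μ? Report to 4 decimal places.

For Normal data with known variance σ², a Normal(μ₀, σ₀²) prior on μ is conjugate. Posterior precision = 1/σ₀² + n/σ²; posterior mean is the precision-weighted average of μ₀ and x̄.
Σxᵢ = 7.67 + 9.62 + 8.89 + 8.31 + 10.30 + 8.41 + 7.47 + 6.75 + 7.04 + 7.94 + 10.12 + 8.31 + 8.86 + 8.90 = 118.59, so n·x̄ = 118.59.
σ₀² = 1.77² = 3.1329, σ² = 1.40² = 1.96; σ² + n·σ₀² = 1.96 + 14·3.1329 = 45.8206.
Posterior mean = (μ₀/σ₀² + n·x̄/σ²)/(1/σ₀² + n/σ²) = (σ²·μ₀ + σ₀²·n·x̄)/(σ² + n·σ₀²) = (1.96·7.98 + 3.1329·118.59)/45.8206 = 387.171411/45.8206 = 8.4497.

8.4497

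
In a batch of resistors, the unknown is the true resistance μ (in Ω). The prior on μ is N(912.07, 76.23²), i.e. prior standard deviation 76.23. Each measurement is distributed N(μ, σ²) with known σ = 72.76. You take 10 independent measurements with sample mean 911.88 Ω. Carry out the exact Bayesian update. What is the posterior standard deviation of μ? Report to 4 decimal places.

For Normal data with known variance σ², a Normal(μ₀, σ₀²) prior on μ is conjugate. Posterior precision = 1/σ₀² + n/σ²; posterior mean is the precision-weighted average of μ₀ and x̄.
σ₀² = 76.23² = 5811.0129, σ² = 72.76² = 5294.0176; σ² + n·σ₀² = 5294.0176 + 10·5811.0129 = 63404.1466.
Posterior precision = 1/σ₀² + n/σ² = 1/5811.0129 + 10/5294.0176 = (σ² + n·σ₀²)/(σ₀²σ²) = 63404.1466/(5811.0129·5294.0176); posterior variance σₙ² = σ₀²σ²/(σ² + n·σ₀²) = 5811.0129·5294.0176/63404.1466 = 485.198622.
Posterior SD = √σₙ² = √(5811.0129·5294.0176/63404.1466) = 22.0272.

22.0272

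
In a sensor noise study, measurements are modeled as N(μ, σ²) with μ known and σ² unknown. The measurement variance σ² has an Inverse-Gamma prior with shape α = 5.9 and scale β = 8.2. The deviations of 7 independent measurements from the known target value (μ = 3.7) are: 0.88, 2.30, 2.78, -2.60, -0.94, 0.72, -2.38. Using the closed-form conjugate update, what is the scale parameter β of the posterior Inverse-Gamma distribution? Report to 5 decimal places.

22.00960

With known mean μ and an Inverse-Gamma(α, β) prior on σ², the Normal likelihood is conjugate: posterior is Inv-Gamma(α + n/2, β + Σ(xᵢ−μ)²/2).
Σ(xᵢ−μ)² = (0.88)² + (2.30)² + (2.78)² + (-2.60)² + (-0.94)² + (0.72)² + (-2.38)² = 27.6192.
Posterior: Inv-Gamma(5.9 + 7/2, 8.2 + 27.6192/2) = Inv-Gamma(9.40, 22.00960).
Posterior β = 22.00960.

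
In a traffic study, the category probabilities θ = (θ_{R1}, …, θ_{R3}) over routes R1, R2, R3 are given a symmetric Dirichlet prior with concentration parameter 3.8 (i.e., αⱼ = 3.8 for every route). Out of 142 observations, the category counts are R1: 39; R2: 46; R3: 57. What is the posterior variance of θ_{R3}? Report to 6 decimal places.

0.001550

The Dirichlet prior is conjugate to the Multinomial likelihood: each posterior αⱼ = prior αⱼ + observed count nⱼ.
Posterior concentration: (42.8, 49.8, 60.8), total = 153.4.
Var[θ_j] = α_j(Σα−α_j)/((Σα)²(Σα+1)) = 60.8·92.6/(153.4²·154.4) = 0.001550.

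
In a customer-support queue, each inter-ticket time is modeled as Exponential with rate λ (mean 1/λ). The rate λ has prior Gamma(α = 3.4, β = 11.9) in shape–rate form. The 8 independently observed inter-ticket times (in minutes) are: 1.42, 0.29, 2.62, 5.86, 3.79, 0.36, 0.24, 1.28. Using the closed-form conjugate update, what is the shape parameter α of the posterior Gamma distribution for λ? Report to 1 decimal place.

With a Gamma(shape α, rate β) prior on the exponential rate λ, the posterior after n observations with total T = Σxᵢ is Gamma(α+n, β+T).
Sum of observations T = 15.86 minutes; n = 8.
Posterior: Gamma(3.4+8, 11.9+15.86) = Gamma(11.4, 27.76).
Posterior α = 11.4.

11.4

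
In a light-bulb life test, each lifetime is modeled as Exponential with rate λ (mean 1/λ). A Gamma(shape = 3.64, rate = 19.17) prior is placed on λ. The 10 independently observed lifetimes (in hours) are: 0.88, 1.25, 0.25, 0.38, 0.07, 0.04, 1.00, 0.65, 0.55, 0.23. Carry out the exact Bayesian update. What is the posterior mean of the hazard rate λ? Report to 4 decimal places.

With a Gamma(shape α, rate β) prior on the exponential rate λ, the posterior after n observations with total T = Σxᵢ is Gamma(α+n, β+T).
Sum of observations T = 5.30 hours; n = 10.
Posterior: Gamma(3.64+10, 19.17+5.30) = Gamma(13.64, 24.47).
Posterior mean of λ = α/β = 13.64/24.47 = 0.5574.

0.5574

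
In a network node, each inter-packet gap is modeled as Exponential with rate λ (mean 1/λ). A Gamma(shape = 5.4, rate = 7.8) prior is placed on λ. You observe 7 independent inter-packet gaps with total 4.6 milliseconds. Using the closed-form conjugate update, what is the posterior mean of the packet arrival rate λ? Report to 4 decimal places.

With a Gamma(shape α, rate β) prior on the exponential rate λ, the posterior after n observations with total T = Σxᵢ is Gamma(α+n, β+T).
Posterior: Gamma(5.4+7, 7.8+4.6) = Gamma(12.4, 12.4).
Posterior mean of λ = α/β = 12.4/12.4 = 1.0000.

1.0000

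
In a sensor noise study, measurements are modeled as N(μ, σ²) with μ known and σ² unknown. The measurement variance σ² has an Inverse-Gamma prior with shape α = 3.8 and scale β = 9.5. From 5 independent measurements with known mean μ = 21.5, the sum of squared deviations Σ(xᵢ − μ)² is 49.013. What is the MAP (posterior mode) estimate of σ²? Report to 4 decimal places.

4.6584

With known mean μ and an Inverse-Gamma(α, β) prior on σ², the Normal likelihood is conjugate: posterior is Inv-Gamma(α + n/2, β + Σ(xᵢ−μ)²/2).
Posterior: Inv-Gamma(3.8 + 5/2, 9.5 + 49.013/2) = Inv-Gamma(6.30, 34.0065).
Mode = β/(α+1) = 34.0065/7.30 = 4.6584.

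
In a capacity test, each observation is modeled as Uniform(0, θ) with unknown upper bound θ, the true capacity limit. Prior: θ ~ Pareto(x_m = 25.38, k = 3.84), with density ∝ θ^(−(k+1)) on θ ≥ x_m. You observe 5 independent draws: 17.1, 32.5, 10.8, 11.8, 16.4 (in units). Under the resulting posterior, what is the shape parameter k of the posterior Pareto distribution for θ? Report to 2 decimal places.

A Pareto(scale x_m, shape k) prior on the upper bound θ of Uniform(0, θ) is conjugate: posterior is Pareto(max(x_m, max xᵢ), k + n).
Sample maximum = 32.5; prior scale x_m = 25.38 → posterior scale = max = 32.50.
Posterior shape = 3.84 + 5 = 8.84.
Posterior shape k = 8.84.

8.84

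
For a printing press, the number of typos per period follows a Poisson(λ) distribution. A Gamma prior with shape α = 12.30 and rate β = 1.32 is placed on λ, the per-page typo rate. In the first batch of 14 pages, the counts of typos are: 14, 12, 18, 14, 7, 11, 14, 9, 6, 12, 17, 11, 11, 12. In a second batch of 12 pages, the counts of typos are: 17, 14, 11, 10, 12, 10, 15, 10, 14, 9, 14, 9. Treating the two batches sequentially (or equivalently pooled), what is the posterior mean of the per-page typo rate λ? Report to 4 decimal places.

With a Gamma(shape α, rate β) prior, the Poisson likelihood is conjugate: the posterior is Gamma(α + ΣXᵢ, β + n).
Batch 1: sum of counts S = 168 over n = 14 pages.
After batch 1: Gamma(α+S, β+n) = Gamma(12.30+168, 1.32+14) = Gamma(180.30, 15.32).
Batch 2: sum of counts S = 145 over n = 12 pages.
After batch 2: Gamma(α+S, β+n) = Gamma(180.30+145, 15.32+12) = Gamma(325.30, 27.32).
Posterior mean = α/β = 325.30/27.32 = 11.9070.

11.9070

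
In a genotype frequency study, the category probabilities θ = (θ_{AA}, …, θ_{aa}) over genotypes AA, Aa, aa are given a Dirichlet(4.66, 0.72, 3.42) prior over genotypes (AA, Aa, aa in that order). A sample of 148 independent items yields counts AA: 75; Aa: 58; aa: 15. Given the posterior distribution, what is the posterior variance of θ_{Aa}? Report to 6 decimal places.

0.001484

The Dirichlet prior is conjugate to the Multinomial likelihood: each posterior αⱼ = prior αⱼ + observed count nⱼ.
Posterior concentration: (79.66, 58.72, 18.42), total = 156.80.
Var[θ_j] = α_j(Σα−α_j)/((Σα)²(Σα+1)) = 58.72·98.08/(156.80²·157.80) = 0.001484.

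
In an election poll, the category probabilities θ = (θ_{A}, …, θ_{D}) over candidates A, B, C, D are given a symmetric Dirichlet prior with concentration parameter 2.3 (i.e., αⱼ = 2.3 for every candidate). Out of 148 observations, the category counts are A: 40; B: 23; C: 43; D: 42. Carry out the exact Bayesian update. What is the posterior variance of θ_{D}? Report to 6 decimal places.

The Dirichlet prior is conjugate to the Multinomial likelihood: each posterior αⱼ = prior αⱼ + observed count nⱼ.
Posterior concentration: (42.3, 25.3, 45.3, 44.3), total = 157.2.
Var[θ_j] = α_j(Σα−α_j)/((Σα)²(Σα+1)) = 44.3·112.9/(157.2²·158.2) = 0.001279.

0.001279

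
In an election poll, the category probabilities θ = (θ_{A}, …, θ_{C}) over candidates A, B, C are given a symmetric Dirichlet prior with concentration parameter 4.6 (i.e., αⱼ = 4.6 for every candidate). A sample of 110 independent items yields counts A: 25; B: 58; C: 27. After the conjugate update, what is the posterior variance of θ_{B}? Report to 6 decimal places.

0.002003

The Dirichlet prior is conjugate to the Multinomial likelihood: each posterior αⱼ = prior αⱼ + observed count nⱼ.
Posterior concentration: (29.6, 62.6, 31.6), total = 123.8.
Var[θ_j] = α_j(Σα−α_j)/((Σα)²(Σα+1)) = 62.6·61.2/(123.8²·124.8) = 0.002003.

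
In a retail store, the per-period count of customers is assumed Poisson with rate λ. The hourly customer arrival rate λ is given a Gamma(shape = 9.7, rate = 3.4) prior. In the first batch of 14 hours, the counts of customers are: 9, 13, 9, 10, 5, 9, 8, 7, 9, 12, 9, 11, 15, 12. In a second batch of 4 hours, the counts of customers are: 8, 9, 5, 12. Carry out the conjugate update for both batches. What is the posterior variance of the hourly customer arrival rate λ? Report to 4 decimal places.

0.3968

With a Gamma(shape α, rate β) prior, the Poisson likelihood is conjugate: the posterior is Gamma(α + ΣXᵢ, β + n).
Batch 1: sum of counts S = 138 over n = 14 hours.
After batch 1: Gamma(α+S, β+n) = Gamma(9.7+138, 3.4+14) = Gamma(147.7, 17.4).
Batch 2: sum of counts S = 34 over n = 4 hours.
After batch 2: Gamma(α+S, β+n) = Gamma(147.7+34, 17.4+4) = Gamma(181.7, 21.4).
Var = α/β² = 181.7/21.4² = 0.3968.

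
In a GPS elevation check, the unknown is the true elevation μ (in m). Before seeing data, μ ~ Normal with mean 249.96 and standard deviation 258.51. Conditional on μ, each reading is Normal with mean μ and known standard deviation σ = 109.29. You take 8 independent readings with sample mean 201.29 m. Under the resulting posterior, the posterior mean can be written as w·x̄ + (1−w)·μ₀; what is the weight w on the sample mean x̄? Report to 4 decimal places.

0.9781

For Normal data with known variance σ², a Normal(μ₀, σ₀²) prior on μ is conjugate. Posterior precision = 1/σ₀² + n/σ²; posterior mean is the precision-weighted average of μ₀ and x̄.
σ₀² = 258.51² = 66827.4201, σ² = 109.29² = 11944.3041. Prior precision 1/σ₀² = 1/66827.4201; data precision n/σ² = 8/11944.3041.
w = (n/σ²)/(1/σ₀² + n/σ²) = n·σ₀²/(σ² + n·σ₀²) = 8·66827.4201/(11944.3041 + 8·66827.4201) = 534619.3608/546563.6649 = 0.9781.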